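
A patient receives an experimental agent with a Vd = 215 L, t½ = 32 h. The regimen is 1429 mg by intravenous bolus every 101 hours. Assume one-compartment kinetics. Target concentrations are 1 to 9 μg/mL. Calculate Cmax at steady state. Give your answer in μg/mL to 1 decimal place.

7.5 μg/mL

k = ln2/t½ = ln2/32 ≈ 0.021661 h⁻¹; fraction remaining f = e^(−kτ) = e^(−0.021661×101) ≈ 0.1122.
Accumulation ratio R = 1/(1 − f) ≈ 1/0.8878 ≈ 1.1264.
Each bolus raises the concentration by D/Vd = 1429/215 ≈ 6.647 μg/mL.
Steady-state peak Cmax,ss = C₀·R ≈ 6.647 × 1.1264 ≈ 7.487 μg/mL.
Peak 7.5 μg/mL vs MTC 9 μg/mL: below toxic threshold.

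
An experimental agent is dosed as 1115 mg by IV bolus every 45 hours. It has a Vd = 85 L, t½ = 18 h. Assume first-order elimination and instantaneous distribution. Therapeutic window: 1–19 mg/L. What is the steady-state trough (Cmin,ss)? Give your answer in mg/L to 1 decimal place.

2.8 mg/L

k = ln2/t½ = ln2/18 ≈ 0.038508 h⁻¹; fraction remaining f = e^(−kτ) = e^(−0.038508×45) ≈ 0.1768.
Each bolus raises the concentration by D/Vd = 1115/85 ≈ 13.118 mg/L.
Steady-state trough Cmin,ss = C₀·f/(1−f) ≈ 13.118 × 0.1768/0.8232 ≈ 2.817 mg/L.
Trough 2.8 mg/L vs MEC 1 mg/L: adequate.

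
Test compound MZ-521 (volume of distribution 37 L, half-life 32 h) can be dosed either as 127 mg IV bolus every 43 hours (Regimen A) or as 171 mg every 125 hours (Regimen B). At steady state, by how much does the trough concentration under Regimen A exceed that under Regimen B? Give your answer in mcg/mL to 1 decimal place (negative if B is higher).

1.9 mcg/mL

Regimen A: f = (1/2)^(43/32) ≈ 0.3940; Cmin,ss = (127/37)·f/(1−f) ≈ 2.232 mcg/mL.
Regimen B: f = (1/2)^(125/32) ≈ 0.0667; Cmin,ss = (171/37)·f/(1−f) ≈ 0.330 mcg/mL.
Difference ≈ 2.232 − 0.330 ≈ 1.902 mcg/mL.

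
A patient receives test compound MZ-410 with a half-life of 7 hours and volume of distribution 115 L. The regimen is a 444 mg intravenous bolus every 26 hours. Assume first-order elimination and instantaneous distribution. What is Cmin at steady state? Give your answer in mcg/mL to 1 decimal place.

Over one 26-h interval, 26/7 ≈ 3.7143 half-lives elapse, leaving f ≈ 0.0762 of each dose.
Accumulation ratio R = 1/(1 − f) ≈ 1/0.9238 ≈ 1.0825.
Each bolus raises the concentration by D/Vd = 444/115 ≈ 3.861 mcg/mL.
Steady-state peak Cmax,ss = C₀·R ≈ 3.861 × 1.0825 ≈ 4.180 mcg/mL.
Steady-state trough Cmin,ss = Cmax,ss·f ≈ 4.180 × 0.0762 ≈ 0.319 mcg/mL.

0.3 mcg/mL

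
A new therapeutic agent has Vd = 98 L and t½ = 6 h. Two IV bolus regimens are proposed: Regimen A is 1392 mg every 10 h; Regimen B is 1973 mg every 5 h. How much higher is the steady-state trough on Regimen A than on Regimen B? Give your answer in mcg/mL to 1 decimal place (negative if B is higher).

Regimen A: f = (1/2)^(10/6) ≈ 0.3150; Cmin,ss = (1392/98)·f/(1−f) ≈ 6.532 mcg/mL.
Regimen B: f = (1/2)^(5/6) ≈ 0.5612; Cmin,ss = (1973/98)·f/(1−f) ≈ 25.749 mcg/mL.
Difference ≈ 6.532 − 25.749 ≈ -19.217 mcg/mL.

-19.2 mcg/mL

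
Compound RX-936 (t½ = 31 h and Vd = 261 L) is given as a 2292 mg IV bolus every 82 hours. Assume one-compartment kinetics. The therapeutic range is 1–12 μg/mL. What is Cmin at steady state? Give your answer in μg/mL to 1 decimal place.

1.7 μg/mL

τ/t½ = 82/31 ≈ 2.6452, so fraction remaining f = (1/2)^(82/31) ≈ 0.1599.
At steady state, accumulation factor R = 1/(1 − e^(−kτ)) ≈ 1.1903.
Each bolus raises the concentration by D/Vd = 2292/261 ≈ 8.782 μg/mL.
Steady-state peak Cmax,ss = C₀·R ≈ 8.782 × 1.1903 ≈ 10.453 μg/mL.
One interval later, Cmin,ss = Cmax,ss·e^(−kτ) ≈ 10.453 × 0.1599 ≈ 1.671 μg/mL.
Trough 1.7 μg/mL vs MEC 1 μg/mL: adequate.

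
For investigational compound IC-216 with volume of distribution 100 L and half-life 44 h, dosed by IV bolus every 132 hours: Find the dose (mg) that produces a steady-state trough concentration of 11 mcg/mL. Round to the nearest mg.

7700 mg

τ/t½ = 132/44 ≈ 3, so f = (1/2)^(132/44) ≈ 0.125000.
Cmin,ss = (D/Vd)·f/(1−f), so D = Cmin,ss·Vd·(1−f)/f.
D = 11 × 100 × (1−f)/f ≈ 11 × 100 × 7.00000 ≈ 7700.00 mg.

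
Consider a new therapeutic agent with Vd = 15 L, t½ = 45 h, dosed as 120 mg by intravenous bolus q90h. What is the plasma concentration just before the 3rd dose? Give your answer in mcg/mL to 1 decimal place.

f = (1/2)^(τ/t½) = (1/2)^(90/45) ≈ 0.2500.
C₀ = D/Vd = 120/15 ≈ 8.000 mcg/mL.
Before the 3rd dose, 2 doses have been given. Superposition: Cmin = C₀·(f + f²).
≈ 8.000 × (0.2500 + 0.0625) ≈ 8.000 × 0.3125 ≈ 2.500 mcg/mL.

2.5 mcg/mL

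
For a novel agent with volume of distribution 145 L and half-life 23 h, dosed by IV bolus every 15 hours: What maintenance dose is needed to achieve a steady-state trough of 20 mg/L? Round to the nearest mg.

τ/t½ = 15/23 ≈ 0.65217, so f = (1/2)^(15/23) ≈ 0.636321.
Cmin,ss = (D/Vd)·f/(1−f), so D = Cmin,ss·Vd·(1−f)/f.
D = 20 × 145 × (1−f)/f ≈ 20 × 145 × 0.57153 ≈ 1657.44 mg.

1657 mg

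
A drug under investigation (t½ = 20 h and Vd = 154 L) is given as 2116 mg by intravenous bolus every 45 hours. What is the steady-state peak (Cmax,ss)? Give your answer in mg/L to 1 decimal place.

k = ln2/t½ = ln2/20 ≈ 0.034657 h⁻¹; fraction remaining f = e^(−kτ) = e^(−0.034657×45) ≈ 0.2102.
At steady state, accumulation factor R = 1/(1 − e^(−kτ)) ≈ 1.2661.
Each bolus raises the concentration by D/Vd = 2116/154 ≈ 13.740 mg/L.
Steady-state peak Cmax,ss = C₀·R ≈ 13.740 × 1.2661 ≈ 17.396 mg/L.

17.4 mg/L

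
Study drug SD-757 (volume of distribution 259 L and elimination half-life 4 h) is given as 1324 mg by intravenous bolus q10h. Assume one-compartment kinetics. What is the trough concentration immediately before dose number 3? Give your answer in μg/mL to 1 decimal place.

1.1 μg/mL

f = (1/2)^(τ/t½) = (1/2)^(10/4) ≈ 0.1768.
C₀ = D/Vd = 1324/259 ≈ 5.112 μg/mL.
Before the 3rd dose, 2 doses have been given. Superposition: Cmin = C₀·(f + f²).
≈ 5.112 × (0.1768 + 0.0313) ≈ 5.112 × 0.2081 ≈ 1.064 μg/mL.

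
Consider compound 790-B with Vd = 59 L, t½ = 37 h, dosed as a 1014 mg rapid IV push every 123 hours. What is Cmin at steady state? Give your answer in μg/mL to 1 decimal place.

1.9 μg/mL

Over one 123-h interval, 123/37 ≈ 3.3243 half-lives elapse, leaving f ≈ 0.0998 of each dose.
Each bolus raises the concentration by D/Vd = 1014/59 ≈ 17.186 μg/mL.
Steady-state trough Cmin,ss = C₀·f/(1−f) ≈ 17.186 × 0.0998/0.9002 ≈ 1.905 μg/mL.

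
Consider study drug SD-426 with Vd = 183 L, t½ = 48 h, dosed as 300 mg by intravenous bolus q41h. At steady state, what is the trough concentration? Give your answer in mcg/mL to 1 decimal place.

2.0 mcg/mL

τ/t½ = 41/48 ≈ 0.85417, so fraction remaining f = (1/2)^(41/48) ≈ 0.5532.
Each bolus raises the concentration by D/Vd = 300/183 ≈ 1.639 mcg/mL.
Steady-state trough Cmin,ss = C₀·f/(1−f) ≈ 1.639 × 0.5532/0.4468 ≈ 2.029 mcg/mL.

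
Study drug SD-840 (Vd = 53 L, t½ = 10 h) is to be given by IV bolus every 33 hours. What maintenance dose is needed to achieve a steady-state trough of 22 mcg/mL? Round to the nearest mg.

10318 mg

τ/t½ = 33/10 ≈ 3.3, so f = (1/2)^(33/10) ≈ 0.101532.
Cmin,ss = (D/Vd)·f/(1−f), so D = Cmin,ss·Vd·(1−f)/f.
D = 22 × 53 × (1−f)/f ≈ 22 × 53 × 8.84911 ≈ 10318.06 mg.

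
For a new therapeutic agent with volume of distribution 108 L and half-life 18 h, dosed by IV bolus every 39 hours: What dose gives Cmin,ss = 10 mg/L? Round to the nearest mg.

3769 mg

τ/t½ = 39/18 ≈ 2.1667, so f = (1/2)^(39/18) ≈ 0.222725.
Cmin,ss = (D/Vd)·f/(1−f), so D = Cmin,ss·Vd·(1−f)/f.
D = 10 × 108 × (1−f)/f ≈ 10 × 108 × 3.48984 ≈ 3769.03 mg.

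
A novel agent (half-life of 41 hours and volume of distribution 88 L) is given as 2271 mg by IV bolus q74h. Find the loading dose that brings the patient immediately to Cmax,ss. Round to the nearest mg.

3182 mg

f = (1/2)^(74/41) ≈ 0.286205; accumulation ratio R = 1/(1−f) ≈ 1.40096.
Loading dose to hit Cmax,ss on first dose: D_load = D_maint·R ≈ 2271 × 1.40096 ≈ 3181.58 mg.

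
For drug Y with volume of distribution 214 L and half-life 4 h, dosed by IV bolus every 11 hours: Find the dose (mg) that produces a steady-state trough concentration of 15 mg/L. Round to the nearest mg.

τ/t½ = 11/4 ≈ 2.75, so f = (1/2)^(11/4) ≈ 0.148651.
Cmin,ss = (D/Vd)·f/(1−f), so D = Cmin,ss·Vd·(1−f)/f.
D = 15 × 214 × (1−f)/f ≈ 15 × 214 × 5.72717 ≈ 18384.22 mg.

18384 mg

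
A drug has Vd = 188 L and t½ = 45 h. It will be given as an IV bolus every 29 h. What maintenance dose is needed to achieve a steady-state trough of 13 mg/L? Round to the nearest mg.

1376 mg

τ/t½ = 29/45 ≈ 0.64444, so f = (1/2)^(29/45) ≈ 0.639739.
Cmin,ss = (D/Vd)·f/(1−f), so D = Cmin,ss·Vd·(1−f)/f.
D = 13 × 188 × (1−f)/f ≈ 13 × 188 × 0.56314 ≈ 1376.31 mg.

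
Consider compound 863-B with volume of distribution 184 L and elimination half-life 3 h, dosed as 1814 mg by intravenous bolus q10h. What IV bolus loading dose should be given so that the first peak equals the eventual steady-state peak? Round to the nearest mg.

f = (1/2)^(10/3) ≈ 0.099213; accumulation ratio R = 1/(1−f) ≈ 1.11014.
Loading dose to hit Cmax,ss on first dose: D_load = D_maint·R ≈ 1814 × 1.11014 ≈ 2013.79 mg.

2014 mg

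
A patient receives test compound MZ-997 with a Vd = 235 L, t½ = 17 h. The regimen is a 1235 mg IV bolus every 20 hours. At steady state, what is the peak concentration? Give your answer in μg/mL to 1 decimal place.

9.4 μg/mL

k = ln2/t½ = ln2/17 ≈ 0.040773 h⁻¹; fraction remaining f = e^(−kτ) = e^(−0.040773×20) ≈ 0.4424.
Accumulation ratio R = 1/(1 − f) ≈ 1/0.5576 ≈ 1.7934.
Each bolus raises the concentration by D/Vd = 1235/235 ≈ 5.255 μg/mL.
Cmax,ss = C₀/(1 − f) ≈ 5.255/0.5576 ≈ 9.424 μg/mL.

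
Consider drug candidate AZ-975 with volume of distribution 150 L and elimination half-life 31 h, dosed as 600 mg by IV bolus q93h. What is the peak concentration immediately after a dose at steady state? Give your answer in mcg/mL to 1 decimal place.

The dosing interval is 3 half-lives, so f = 2^(−3) = 0.125.
At steady state, R = 1/(1 − 0.125) = 8/7.
Single-dose peak C₀ = D/Vd = 600/150 = 4 mcg/mL.
Steady-state peak Cmax,ss = C₀·R = 4 × 8/7 ≈ 4.571 mcg/mL.

4.6 mcg/mL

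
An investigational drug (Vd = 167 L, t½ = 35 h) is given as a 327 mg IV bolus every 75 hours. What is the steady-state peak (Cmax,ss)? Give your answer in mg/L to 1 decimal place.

2.5 mg/L

Over one 75-h interval, 75/35 ≈ 2.1429 half-lives elapse, leaving f ≈ 0.2264 of each dose.
Accumulation ratio R = 1/(1 − f) ≈ 1/0.7736 ≈ 1.2927.
Each bolus raises the concentration by D/Vd = 327/167 ≈ 1.958 mg/L.
Steady-state peak Cmax,ss = C₀·R ≈ 1.958 × 1.2927 ≈ 2.531 mg/L.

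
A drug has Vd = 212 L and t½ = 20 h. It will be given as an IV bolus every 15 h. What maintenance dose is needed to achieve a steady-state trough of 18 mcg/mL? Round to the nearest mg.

2602 mg

τ/t½ = 15/20 ≈ 0.75, so f = (1/2)^(15/20) ≈ 0.594604.
Cmin,ss = (D/Vd)·f/(1−f), so D = Cmin,ss·Vd·(1−f)/f.
D = 18 × 212 × (1−f)/f ≈ 18 × 212 × 0.68179 ≈ 2601.71 mg.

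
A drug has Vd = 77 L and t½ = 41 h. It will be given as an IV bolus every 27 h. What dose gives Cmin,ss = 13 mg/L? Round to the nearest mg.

579 mg

τ/t½ = 27/41 ≈ 0.65854, so f = (1/2)^(27/41) ≈ 0.633521.
Cmin,ss = (D/Vd)·f/(1−f), so D = Cmin,ss·Vd·(1−f)/f.
D = 13 × 77 × (1−f)/f ≈ 13 × 77 × 0.57848 ≈ 579.06 mg.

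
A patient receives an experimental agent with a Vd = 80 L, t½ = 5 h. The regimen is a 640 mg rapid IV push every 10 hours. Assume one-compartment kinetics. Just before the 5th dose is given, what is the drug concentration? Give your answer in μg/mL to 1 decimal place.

2.7 μg/mL

f = (1/2)^(τ/t½) = (1/2)^(10/5) ≈ 0.2500.
C₀ = D/Vd = 640/80 ≈ 8.000 μg/mL.
Before the 5th dose, 4 doses have been given. Superposition: Cmin = C₀·(f + f² + … + f^4).
≈ 8.000 × (0.2500 + 0.0625 + 0.0156 + 0.0039) ≈ 8.000 × 0.3320 ≈ 2.656 μg/mL.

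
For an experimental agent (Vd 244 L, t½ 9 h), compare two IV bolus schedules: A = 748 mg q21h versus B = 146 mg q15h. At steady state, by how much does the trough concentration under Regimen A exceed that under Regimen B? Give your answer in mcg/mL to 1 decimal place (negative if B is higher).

Regimen A: f = (1/2)^(21/9) ≈ 0.1984; Cmin,ss = (748/244)·f/(1−f) ≈ 0.759 mcg/mL.
Regimen B: f = (1/2)^(15/9) ≈ 0.3150; Cmin,ss = (146/244)·f/(1−f) ≈ 0.275 mcg/mL.
Difference ≈ 0.759 − 0.275 ≈ 0.484 mcg/mL.

0.5 mcg/mL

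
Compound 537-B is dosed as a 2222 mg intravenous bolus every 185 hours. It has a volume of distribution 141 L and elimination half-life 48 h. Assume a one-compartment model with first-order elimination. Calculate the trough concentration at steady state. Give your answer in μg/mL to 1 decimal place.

k = ln2/t½ = ln2/48 ≈ 0.014441 h⁻¹; fraction remaining f = e^(−kτ) = e^(−0.014441×185) ≈ 0.0691.
Accumulation ratio R = 1/(1 − f) ≈ 1/0.9309 ≈ 1.0742.
Each bolus raises the concentration by D/Vd = 2222/141 ≈ 15.759 μg/mL.
Steady-state peak Cmax,ss = C₀·R ≈ 15.759 × 1.0742 ≈ 16.928 μg/mL.
Steady-state trough Cmin,ss = Cmax,ss·f ≈ 16.928 × 0.0691 ≈ 1.170 μg/mL.

1.2 μg/mL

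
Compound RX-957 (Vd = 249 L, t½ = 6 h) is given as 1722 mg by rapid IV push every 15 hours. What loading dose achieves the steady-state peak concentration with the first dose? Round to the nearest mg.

f = (1/2)^(15/6) ≈ 0.176777; accumulation ratio R = 1/(1−f) ≈ 1.21474.
Loading dose to hit Cmax,ss on first dose: D_load = D_maint·R ≈ 1722 × 1.21474 ≈ 2091.78 mg.

2092 mg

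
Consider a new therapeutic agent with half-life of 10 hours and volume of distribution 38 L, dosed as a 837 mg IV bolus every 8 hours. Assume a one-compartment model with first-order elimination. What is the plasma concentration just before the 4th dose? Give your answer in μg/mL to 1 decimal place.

24.1 μg/mL

f = (1/2)^(τ/t½) = (1/2)^(8/10) ≈ 0.5743.
C₀ = D/Vd = 837/38 ≈ 22.026 μg/mL.
Before the 4th dose, 3 doses have been given. Superposition: Cmin = C₀·(f + f² + … + f^3).
≈ 22.026 × (0.5743 + 0.3298 + 0.1894) ≈ 22.026 × 1.0935 ≈ 24.085 μg/mL.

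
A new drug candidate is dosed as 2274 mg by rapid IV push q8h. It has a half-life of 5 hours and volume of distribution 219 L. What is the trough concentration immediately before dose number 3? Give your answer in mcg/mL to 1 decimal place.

f = (1/2)^(τ/t½) = (1/2)^(8/5) ≈ 0.3299.
C₀ = D/Vd = 2274/219 ≈ 10.384 mcg/mL.
Before the 3rd dose, 2 doses have been given. Superposition: Cmin = C₀·(f + f²).
≈ 10.384 × (0.3299 + 0.1088) ≈ 10.384 × 0.4387 ≈ 4.555 mcg/mL.

4.6 mcg/mL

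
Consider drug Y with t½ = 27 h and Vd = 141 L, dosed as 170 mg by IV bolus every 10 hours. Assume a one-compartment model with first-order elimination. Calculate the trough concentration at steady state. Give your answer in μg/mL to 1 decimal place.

4.1 μg/mL

Over one 10-h interval, 10/27 ≈ 0.37037 half-lives elapse, leaving f ≈ 0.7736 of each dose.
Accumulation ratio R = 1/(1 − f) ≈ 1/0.2264 ≈ 4.4170.
Each bolus raises the concentration by D/Vd = 170/141 ≈ 1.206 μg/mL.
Steady-state peak Cmax,ss = C₀·R ≈ 1.206 × 4.4170 ≈ 5.327 μg/mL.
Steady-state trough Cmin,ss = Cmax,ss·f ≈ 5.327 × 0.7736 ≈ 4.121 μg/mL.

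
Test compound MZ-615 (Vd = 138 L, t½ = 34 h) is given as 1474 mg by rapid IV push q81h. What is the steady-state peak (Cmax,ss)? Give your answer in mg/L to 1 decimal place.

13.2 mg/L

τ/t½ = 81/34 ≈ 2.3824, so fraction remaining f = (1/2)^(81/34) ≈ 0.1918.
Accumulation ratio R = 1/(1 − f) ≈ 1/0.8082 ≈ 1.2373.
Each bolus raises the concentration by D/Vd = 1474/138 ≈ 10.681 mg/L.
Steady-state peak Cmax,ss = C₀·R ≈ 10.681 × 1.2373 ≈ 13.216 mg/L.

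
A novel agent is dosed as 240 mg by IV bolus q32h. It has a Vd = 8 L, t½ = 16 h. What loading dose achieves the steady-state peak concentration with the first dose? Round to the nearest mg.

f = (1/2)^(32/16) ≈ 0.250000; accumulation ratio R = 1/(1−f) ≈ 1.33333.
Loading dose to hit Cmax,ss on first dose: D_load = D_maint·R ≈ 240 × 1.33333 ≈ 320.00 mg.

320 mg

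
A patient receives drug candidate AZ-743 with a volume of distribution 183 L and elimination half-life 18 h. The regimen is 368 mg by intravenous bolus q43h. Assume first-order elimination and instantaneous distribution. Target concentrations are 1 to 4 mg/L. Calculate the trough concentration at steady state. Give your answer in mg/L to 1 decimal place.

0.5 mg/L

Over one 43-h interval, 43/18 ≈ 2.3889 half-lives elapse, leaving f ≈ 0.1909 of each dose.
At steady state, accumulation factor R = 1/(1 − e^(−kτ)) ≈ 1.2359.
Each bolus raises the concentration by D/Vd = 368/183 ≈ 2.011 mg/L.
Cmax,ss = C₀/(1 − f) ≈ 2.011/0.8091 ≈ 2.485 mg/L.
One interval later, Cmin,ss = Cmax,ss·e^(−kτ) ≈ 2.485 × 0.1909 ≈ 0.474 mg/L.
Trough 0.5 mg/L vs MEC 1 mg/L: subtherapeutic.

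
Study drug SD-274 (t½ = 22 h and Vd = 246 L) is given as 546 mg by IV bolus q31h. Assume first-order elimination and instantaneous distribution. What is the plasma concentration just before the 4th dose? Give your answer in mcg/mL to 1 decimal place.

1.3 mcg/mL

f = (1/2)^(τ/t½) = (1/2)^(31/22) ≈ 0.3765.
C₀ = D/Vd = 546/246 ≈ 2.220 mcg/mL.
Before the 4th dose, 3 doses have been given. Superposition: Cmin = C₀·(f + f² + … + f^3).
≈ 2.220 × (0.3765 + 0.1418 + 0.0534) ≈ 2.220 × 0.5717 ≈ 1.269 mcg/mL.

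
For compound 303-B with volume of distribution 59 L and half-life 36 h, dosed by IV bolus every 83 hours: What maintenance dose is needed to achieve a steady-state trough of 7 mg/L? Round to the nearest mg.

1629 mg

τ/t½ = 83/36 ≈ 2.3056, so f = (1/2)^(83/36) ≈ 0.202283.
Cmin,ss = (D/Vd)·f/(1−f), so D = Cmin,ss·Vd·(1−f)/f.
D = 7 × 59 × (1−f)/f ≈ 7 × 59 × 3.94357 ≈ 1628.69 mg.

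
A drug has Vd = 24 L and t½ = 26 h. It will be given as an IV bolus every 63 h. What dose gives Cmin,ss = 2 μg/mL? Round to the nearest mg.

τ/t½ = 63/26 ≈ 2.4231, so f = (1/2)^(63/26) ≈ 0.186458.
Cmin,ss = (D/Vd)·f/(1−f), so D = Cmin,ss·Vd·(1−f)/f.
D = 2 × 24 × (1−f)/f ≈ 2 × 24 × 4.36314 ≈ 209.43 mg.

209 mg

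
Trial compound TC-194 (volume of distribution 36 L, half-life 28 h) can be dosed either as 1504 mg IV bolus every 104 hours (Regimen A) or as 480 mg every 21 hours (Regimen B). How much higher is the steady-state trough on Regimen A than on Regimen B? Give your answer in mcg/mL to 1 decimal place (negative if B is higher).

Regimen A: f = (1/2)^(104/28) ≈ 0.0762; Cmin,ss = (1504/36)·f/(1−f) ≈ 3.446 mcg/mL.
Regimen B: f = (1/2)^(21/28) ≈ 0.5946; Cmin,ss = (480/36)·f/(1−f) ≈ 19.556 mcg/mL.
Difference ≈ 3.446 − 19.556 ≈ -16.110 mcg/mL.

-16.1 mcg/mL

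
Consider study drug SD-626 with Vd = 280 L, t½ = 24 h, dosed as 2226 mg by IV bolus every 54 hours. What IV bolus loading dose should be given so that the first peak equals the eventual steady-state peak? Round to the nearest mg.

f = (1/2)^(54/24) ≈ 0.210224; accumulation ratio R = 1/(1−f) ≈ 1.26618.
Loading dose to hit Cmax,ss on first dose: D_load = D_maint·R ≈ 2226 × 1.26618 ≈ 2818.52 mg.

2819 mg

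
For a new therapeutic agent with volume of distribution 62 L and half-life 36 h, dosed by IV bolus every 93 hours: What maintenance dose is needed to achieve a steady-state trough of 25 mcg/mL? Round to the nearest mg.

7740 mg

τ/t½ = 93/36 ≈ 2.5833, so f = (1/2)^(93/36) ≈ 0.166855.
Cmin,ss = (D/Vd)·f/(1−f), so D = Cmin,ss·Vd·(1−f)/f.
D = 25 × 62 × (1−f)/f ≈ 25 × 62 × 4.99323 ≈ 7739.51 mg.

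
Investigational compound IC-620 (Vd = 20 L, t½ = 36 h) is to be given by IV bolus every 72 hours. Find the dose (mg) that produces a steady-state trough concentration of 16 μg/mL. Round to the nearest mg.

960 mg

τ/t½ = 72/36 ≈ 2, so f = (1/2)^(72/36) ≈ 0.250000.
Cmin,ss = (D/Vd)·f/(1−f), so D = Cmin,ss·Vd·(1−f)/f.
D = 16 × 20 × (1−f)/f ≈ 16 × 20 × 3.00000 ≈ 960.00 mg.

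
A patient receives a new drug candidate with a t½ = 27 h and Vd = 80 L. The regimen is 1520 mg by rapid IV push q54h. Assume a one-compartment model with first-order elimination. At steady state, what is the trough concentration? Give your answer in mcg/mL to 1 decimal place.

τ = 54 h = 2 half-lives, so f = (1/2)^2 = 0.25.
Accumulation ratio R = 1/(1 − f) = 1/0.75 = 4/3.
Single-dose peak C₀ = D/Vd = 1520/80 = 19 mcg/mL.
Steady-state peak Cmax,ss = C₀·R = 19 × 4/3 ≈ 25.333 mcg/mL.
Steady-state trough Cmin,ss = Cmax,ss·f ≈ 25.333 × 0.25 ≈ 6.333 mcg/mL.

6.3 mcg/mL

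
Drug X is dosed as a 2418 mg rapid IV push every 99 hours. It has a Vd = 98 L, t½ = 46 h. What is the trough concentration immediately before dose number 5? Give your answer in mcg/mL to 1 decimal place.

7.1 mcg/mL

f = (1/2)^(τ/t½) = (1/2)^(99/46) ≈ 0.2250.
C₀ = D/Vd = 2418/98 ≈ 24.673 mcg/mL.
Before the 5th dose, 4 doses have been given. Superposition: Cmin = C₀·(f + f² + … + f^4).
≈ 24.673 × (0.2250 + 0.0506 + 0.0114 + 0.0026) ≈ 24.673 × 0.2896 ≈ 7.145 mcg/mL.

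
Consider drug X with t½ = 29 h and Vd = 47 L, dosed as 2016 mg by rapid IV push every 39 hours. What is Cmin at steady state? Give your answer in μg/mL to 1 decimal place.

27.9 μg/mL

Over one 39-h interval, 39/29 ≈ 1.3448 half-lives elapse, leaving f ≈ 0.3937 of each dose.
At steady state, accumulation factor R = 1/(1 − e^(−kτ)) ≈ 1.6493.
Single-dose peak C₀ = D/Vd = 2016/47 ≈ 42.894 μg/mL.
Cmax,ss = C₀/(1 − f) ≈ 42.894/0.6063 ≈ 70.747 μg/mL.
Steady-state trough Cmin,ss = Cmax,ss·f ≈ 70.747 × 0.3937 ≈ 27.853 μg/mL.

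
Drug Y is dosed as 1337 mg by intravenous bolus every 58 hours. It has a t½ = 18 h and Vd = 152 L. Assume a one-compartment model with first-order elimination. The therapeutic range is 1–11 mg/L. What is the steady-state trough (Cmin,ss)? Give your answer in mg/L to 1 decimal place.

1.1 mg/L

k = ln2/t½ = ln2/18 ≈ 0.038508 h⁻¹; fraction remaining f = e^(−kτ) = e^(−0.038508×58) ≈ 0.1072.
Accumulation ratio R = 1/(1 − f) ≈ 1/0.8928 ≈ 1.1201.
Single-dose peak C₀ = D/Vd = 1337/152 ≈ 8.796 mg/L.
Cmax,ss = C₀/(1 − f) ≈ 8.796/0.8928 ≈ 9.852 mg/L.
Steady-state trough Cmin,ss = Cmax,ss·f ≈ 9.852 × 0.1072 ≈ 1.056 mg/L.
Trough 1.1 mg/L vs MEC 1 mg/L: adequate.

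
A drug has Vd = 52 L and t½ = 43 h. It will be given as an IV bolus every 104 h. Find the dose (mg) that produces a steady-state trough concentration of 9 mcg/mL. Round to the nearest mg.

2034 mg

τ/t½ = 104/43 ≈ 2.4186, so f = (1/2)^(104/43) ≈ 0.187037.
Cmin,ss = (D/Vd)·f/(1−f), so D = Cmin,ss·Vd·(1−f)/f.
D = 9 × 52 × (1−f)/f ≈ 9 × 52 × 4.34654 ≈ 2034.18 mg.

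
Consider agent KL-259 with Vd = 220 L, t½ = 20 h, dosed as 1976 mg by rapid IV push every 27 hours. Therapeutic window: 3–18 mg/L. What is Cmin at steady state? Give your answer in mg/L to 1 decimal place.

τ/t½ = 27/20 ≈ 1.35, so fraction remaining f = (1/2)^(27/20) ≈ 0.3923.
At steady state, accumulation factor R = 1/(1 − e^(−kτ)) ≈ 1.6455.
Single-dose peak C₀ = D/Vd = 1976/220 ≈ 8.982 mg/L.
Cmax,ss = C₀/(1 − f) ≈ 8.982/0.6077 ≈ 14.780 mg/L.
Steady-state trough Cmin,ss = Cmax,ss·f ≈ 14.780 × 0.3923 ≈ 5.798 mg/L.
Trough 5.8 mg/L vs MEC 3 mg/L: adequate.

5.8 mg/L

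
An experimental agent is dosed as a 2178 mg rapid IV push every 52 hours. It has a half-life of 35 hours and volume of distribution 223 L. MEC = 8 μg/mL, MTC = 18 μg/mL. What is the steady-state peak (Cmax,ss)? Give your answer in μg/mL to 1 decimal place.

15.2 μg/mL

τ/t½ = 52/35 ≈ 1.4857, so fraction remaining f = (1/2)^(52/35) ≈ 0.3571.
At steady state, accumulation factor R = 1/(1 − e^(−kτ)) ≈ 1.5555.
Single-dose peak C₀ = D/Vd = 2178/223 ≈ 9.767 μg/mL.
Steady-state peak Cmax,ss = C₀·R ≈ 9.767 × 1.5555 ≈ 15.193 μg/mL.
Peak 15.2 μg/mL vs MTC 18 μg/mL: below toxic threshold.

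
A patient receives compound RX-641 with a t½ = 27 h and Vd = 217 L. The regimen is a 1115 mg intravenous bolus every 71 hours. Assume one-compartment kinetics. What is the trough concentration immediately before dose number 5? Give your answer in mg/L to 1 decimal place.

1.0 mg/L

f = (1/2)^(τ/t½) = (1/2)^(71/27) ≈ 0.1616.
C₀ = D/Vd = 1115/217 ≈ 5.138 mg/L.
Before the 5th dose, 4 doses have been given. Superposition: Cmin = C₀·(f + f² + … + f^4).
≈ 5.138 × (0.1616 + 0.0261 + 0.0042 + 0.0007) ≈ 5.138 × 0.1926 ≈ 0.990 mg/L.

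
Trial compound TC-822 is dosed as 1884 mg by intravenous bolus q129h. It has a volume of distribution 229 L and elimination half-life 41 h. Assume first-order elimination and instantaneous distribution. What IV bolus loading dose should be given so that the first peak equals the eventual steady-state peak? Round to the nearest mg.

2124 mg

f = (1/2)^(129/41) ≈ 0.112942; accumulation ratio R = 1/(1−f) ≈ 1.12732.
Loading dose to hit Cmax,ss on first dose: D_load = D_maint·R ≈ 1884 × 1.12732 ≈ 2123.87 mg.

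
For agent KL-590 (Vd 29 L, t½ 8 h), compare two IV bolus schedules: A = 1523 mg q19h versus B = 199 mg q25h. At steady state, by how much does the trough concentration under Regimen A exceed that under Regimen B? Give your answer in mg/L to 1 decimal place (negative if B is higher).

11.7 mg/L

Regimen A: f = (1/2)^(19/8) ≈ 0.1928; Cmin,ss = (1523/29)·f/(1−f) ≈ 12.544 mg/L.
Regimen B: f = (1/2)^(25/8) ≈ 0.1146; Cmin,ss = (199/29)·f/(1−f) ≈ 0.888 mg/L.
Difference ≈ 12.544 − 0.888 ≈ 11.656 mg/L.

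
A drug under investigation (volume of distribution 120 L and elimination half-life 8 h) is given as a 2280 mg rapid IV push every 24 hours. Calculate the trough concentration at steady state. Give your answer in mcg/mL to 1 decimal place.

2.7 mcg/mL

τ = 24 h = 3 half-lives, so f = (1/2)^3 = 0.125.
Accumulation ratio R = 1/(1 − f) = 1/0.875 = 8/7.
Single-dose peak C₀ = D/Vd = 2280/120 = 19 mcg/mL.
Steady-state peak Cmax,ss = C₀·R = 19 × 8/7 ≈ 21.714 mcg/mL.
Steady-state trough Cmin,ss = Cmax,ss·f ≈ 21.714 × 0.125 ≈ 2.714 mcg/mL.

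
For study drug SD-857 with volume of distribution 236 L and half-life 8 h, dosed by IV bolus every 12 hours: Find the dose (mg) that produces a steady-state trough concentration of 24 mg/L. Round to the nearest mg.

10356 mg

τ/t½ = 12/8 ≈ 1.5, so f = (1/2)^(12/8) ≈ 0.353553.
Cmin,ss = (D/Vd)·f/(1−f), so D = Cmin,ss·Vd·(1−f)/f.
D = 24 × 236 × (1−f)/f ≈ 24 × 236 × 1.82843 ≈ 10356.23 mg.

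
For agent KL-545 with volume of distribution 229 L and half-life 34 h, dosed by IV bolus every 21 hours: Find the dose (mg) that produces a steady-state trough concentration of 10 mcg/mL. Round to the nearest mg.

1224 mg

τ/t½ = 21/34 ≈ 0.61765, so f = (1/2)^(21/34) ≈ 0.651733.
Cmin,ss = (D/Vd)·f/(1−f), so D = Cmin,ss·Vd·(1−f)/f.
D = 10 × 229 × (1−f)/f ≈ 10 × 229 × 0.53437 ≈ 1223.71 mg.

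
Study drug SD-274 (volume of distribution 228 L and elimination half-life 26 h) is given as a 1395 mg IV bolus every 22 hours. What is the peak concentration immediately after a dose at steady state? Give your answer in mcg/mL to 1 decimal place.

τ/t½ = 22/26 ≈ 0.84615, so fraction remaining f = (1/2)^(22/26) ≈ 0.5563.
At steady state, accumulation factor R = 1/(1 − e^(−kτ)) ≈ 2.2538.
Each bolus raises the concentration by D/Vd = 1395/228 ≈ 6.118 mcg/mL.
Steady-state peak Cmax,ss = C₀·R ≈ 6.118 × 2.2538 ≈ 13.789 mcg/mL.

13.8 mcg/mL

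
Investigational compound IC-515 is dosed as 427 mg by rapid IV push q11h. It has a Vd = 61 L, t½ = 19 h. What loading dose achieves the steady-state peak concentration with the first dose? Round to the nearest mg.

1292 mg

f = (1/2)^(11/19) ≈ 0.669452; accumulation ratio R = 1/(1−f) ≈ 3.02528.
Loading dose to hit Cmax,ss on first dose: D_load = D_maint·R ≈ 427 × 3.02528 ≈ 1291.79 mg.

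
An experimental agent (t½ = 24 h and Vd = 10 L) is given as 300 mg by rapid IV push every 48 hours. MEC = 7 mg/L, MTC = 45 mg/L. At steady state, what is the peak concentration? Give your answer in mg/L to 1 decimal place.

τ = 48 h = 2 half-lives, so f = (1/2)^2 = 0.25.
Accumulation ratio R = 1/(1 − f) = 1/0.75 = 4/3.
Single-dose peak C₀ = D/Vd = 300/10 = 30 mg/L.
Steady-state peak Cmax,ss = C₀·R = 30 × 4/3 ≈ 40.000 mg/L.
Peak 40.0 mg/L vs MTC 45 mg/L: below toxic threshold.

40.0 mg/L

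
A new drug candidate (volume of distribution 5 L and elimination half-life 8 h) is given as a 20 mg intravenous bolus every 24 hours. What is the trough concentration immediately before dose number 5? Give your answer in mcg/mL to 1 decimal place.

0.6 mcg/mL

f = (1/2)^(τ/t½) = (1/2)^(24/8) ≈ 0.1250.
C₀ = D/Vd = 20/5 ≈ 4.000 mcg/mL.
Before the 5th dose, 4 doses have been given. Superposition: Cmin = C₀·(f + f² + … + f^4).
≈ 4.000 × (0.1250 + 0.0156 + 0.0020 + 0.0002) ≈ 4.000 × 0.1428 ≈ 0.571 mcg/mL.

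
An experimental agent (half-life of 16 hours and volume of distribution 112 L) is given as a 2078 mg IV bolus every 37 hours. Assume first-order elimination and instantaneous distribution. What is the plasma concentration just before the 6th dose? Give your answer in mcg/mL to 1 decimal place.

f = (1/2)^(τ/t½) = (1/2)^(37/16) ≈ 0.2013.
C₀ = D/Vd = 2078/112 ≈ 18.554 mcg/mL.
Before the 6th dose, 5 doses have been given. Superposition: Cmin = C₀·(f + f² + … + f^5).
≈ 18.554 × (0.2013 + 0.0405 + 0.0082 + 0.0016 + 0.0003) ≈ 18.554 × 0.2519 ≈ 4.674 mcg/mL.

4.7 mcg/mL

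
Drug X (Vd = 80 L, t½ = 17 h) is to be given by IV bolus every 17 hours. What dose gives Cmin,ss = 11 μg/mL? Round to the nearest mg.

880 mg

τ/t½ = 17/17 ≈ 1, so f = (1/2)^(17/17) ≈ 0.500000.
Cmin,ss = (D/Vd)·f/(1−f), so D = Cmin,ss·Vd·(1−f)/f.
D = 11 × 80 × (1−f)/f ≈ 11 × 80 × 1.00000 ≈ 880.00 mg.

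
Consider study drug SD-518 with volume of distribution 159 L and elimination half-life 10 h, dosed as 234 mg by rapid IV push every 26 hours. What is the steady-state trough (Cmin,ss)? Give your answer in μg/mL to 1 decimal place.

0.3 μg/mL

τ/t½ = 26/10 ≈ 2.6, so fraction remaining f = (1/2)^(26/10) ≈ 0.1649.
At steady state, accumulation factor R = 1/(1 − e^(−kτ)) ≈ 1.1975.
Single-dose peak C₀ = D/Vd = 234/159 ≈ 1.472 μg/mL.
Cmax,ss = C₀/(1 − f) ≈ 1.472/0.8351 ≈ 1.763 μg/mL.
One interval later, Cmin,ss = Cmax,ss·e^(−kτ) ≈ 1.763 × 0.1649 ≈ 0.291 μg/mL.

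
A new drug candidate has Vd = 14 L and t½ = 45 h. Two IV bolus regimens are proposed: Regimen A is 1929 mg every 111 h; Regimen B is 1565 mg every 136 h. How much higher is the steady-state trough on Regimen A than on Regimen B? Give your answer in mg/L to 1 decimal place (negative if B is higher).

Regimen A: f = (1/2)^(111/45) ≈ 0.1809; Cmin,ss = (1929/14)·f/(1−f) ≈ 30.430 mg/L.
Regimen B: f = (1/2)^(136/45) ≈ 0.1231; Cmin,ss = (1565/14)·f/(1−f) ≈ 15.693 mg/L.
Difference ≈ 30.430 − 15.693 ≈ 14.737 mg/L.

14.7 mg/L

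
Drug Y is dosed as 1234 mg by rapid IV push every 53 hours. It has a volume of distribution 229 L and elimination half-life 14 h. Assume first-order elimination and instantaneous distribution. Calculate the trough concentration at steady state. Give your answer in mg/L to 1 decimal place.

τ/t½ = 53/14 ≈ 3.7857, so fraction remaining f = (1/2)^(53/14) ≈ 0.0725.
Each bolus raises the concentration by D/Vd = 1234/229 ≈ 5.389 mg/L.
Steady-state trough Cmin,ss = C₀·f/(1−f) ≈ 5.389 × 0.0725/0.9275 ≈ 0.421 mg/L.

0.4 mg/L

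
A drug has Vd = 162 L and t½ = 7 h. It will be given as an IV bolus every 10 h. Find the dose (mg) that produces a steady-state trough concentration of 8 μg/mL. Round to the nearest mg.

τ/t½ = 10/7 ≈ 1.4286, so f = (1/2)^(10/7) ≈ 0.371499.
Cmin,ss = (D/Vd)·f/(1−f), so D = Cmin,ss·Vd·(1−f)/f.
D = 8 × 162 × (1−f)/f ≈ 8 × 162 × 1.69180 ≈ 2192.57 mg.

2193 mg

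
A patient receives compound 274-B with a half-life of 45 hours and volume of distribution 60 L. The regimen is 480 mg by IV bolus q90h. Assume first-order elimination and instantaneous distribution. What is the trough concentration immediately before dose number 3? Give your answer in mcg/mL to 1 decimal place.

f = (1/2)^(τ/t½) = (1/2)^(90/45) ≈ 0.2500.
C₀ = D/Vd = 480/60 ≈ 8.000 mcg/mL.
Before the 3rd dose, 2 doses have been given. Superposition: Cmin = C₀·(f + f²).
≈ 8.000 × (0.2500 + 0.0625) ≈ 8.000 × 0.3125 ≈ 2.500 mcg/mL.

2.5 mcg/mL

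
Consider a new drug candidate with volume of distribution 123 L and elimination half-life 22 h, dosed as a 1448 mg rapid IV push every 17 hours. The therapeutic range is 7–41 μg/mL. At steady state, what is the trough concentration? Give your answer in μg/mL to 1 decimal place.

16.6 μg/mL

Over one 17-h interval, 17/22 ≈ 0.77273 half-lives elapse, leaving f ≈ 0.5853 of each dose.
Each bolus raises the concentration by D/Vd = 1448/123 ≈ 11.772 μg/mL.
Steady-state trough Cmin,ss = C₀·f/(1−f) ≈ 11.772 × 0.5853/0.4147 ≈ 16.615 μg/mL.
Trough 16.6 μg/mL vs MEC 7 μg/mL: adequate.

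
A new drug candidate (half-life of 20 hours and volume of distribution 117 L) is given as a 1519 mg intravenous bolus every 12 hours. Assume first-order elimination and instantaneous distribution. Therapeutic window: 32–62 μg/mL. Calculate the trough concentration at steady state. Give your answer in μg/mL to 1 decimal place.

k = ln2/t½ = ln2/20 ≈ 0.034657 h⁻¹; fraction remaining f = e^(−kτ) = e^(−0.034657×12) ≈ 0.6598.
Each bolus raises the concentration by D/Vd = 1519/117 ≈ 12.983 μg/mL.
Steady-state trough Cmin,ss = C₀·f/(1−f) ≈ 12.983 × 0.6598/0.3402 ≈ 25.180 μg/mL.
Trough 25.2 μg/mL vs MEC 32 μg/mL: subtherapeutic.

25.2 μg/mL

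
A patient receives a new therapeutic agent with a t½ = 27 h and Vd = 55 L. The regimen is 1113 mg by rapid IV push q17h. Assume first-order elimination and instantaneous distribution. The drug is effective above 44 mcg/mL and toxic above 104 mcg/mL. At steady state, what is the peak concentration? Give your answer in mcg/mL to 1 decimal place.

57.2 mcg/mL

Over one 17-h interval, 17/27 ≈ 0.62963 half-lives elapse, leaving f ≈ 0.6463 of each dose.
Accumulation ratio R = 1/(1 − f) ≈ 1/0.3537 ≈ 2.8273.
Each bolus raises the concentration by D/Vd = 1113/55 ≈ 20.236 mcg/mL.
Cmax,ss = C₀/(1 − f) ≈ 20.236/0.3537 ≈ 57.212 mcg/mL.
Peak 57.2 mcg/mL vs MTC 104 mcg/mL: below toxic threshold.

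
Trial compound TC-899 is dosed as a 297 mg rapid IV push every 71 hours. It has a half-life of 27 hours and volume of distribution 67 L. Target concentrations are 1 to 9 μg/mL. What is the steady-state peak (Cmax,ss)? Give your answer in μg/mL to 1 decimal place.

5.3 μg/mL

τ/t½ = 71/27 ≈ 2.6296, so fraction remaining f = (1/2)^(71/27) ≈ 0.1616.
Accumulation ratio R = 1/(1 − f) ≈ 1/0.8384 ≈ 1.1927.
Single-dose peak C₀ = D/Vd = 297/67 ≈ 4.433 μg/mL.
Cmax,ss = C₀/(1 − f) ≈ 4.433/0.8384 ≈ 5.287 μg/mL.
Peak 5.3 μg/mL vs MTC 9 μg/mL: below toxic threshold.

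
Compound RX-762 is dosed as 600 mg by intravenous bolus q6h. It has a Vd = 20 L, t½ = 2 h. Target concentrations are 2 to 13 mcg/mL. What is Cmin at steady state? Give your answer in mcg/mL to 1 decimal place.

τ = 6 h = 3 half-lives, so f = (1/2)^3 = 0.125.
Accumulation ratio R = 1/(1 − f) = 1/0.875 = 8/7.
Single-dose peak C₀ = D/Vd = 600/20 = 30 mcg/mL.
Steady-state peak Cmax,ss = C₀·R = 30 × 8/7 ≈ 34.286 mcg/mL.
Steady-state trough Cmin,ss = Cmax,ss·f ≈ 34.286 × 0.125 ≈ 4.286 mcg/mL.
Trough 4.3 mcg/mL vs MEC 2 mcg/mL: adequate.

4.3 mcg/mL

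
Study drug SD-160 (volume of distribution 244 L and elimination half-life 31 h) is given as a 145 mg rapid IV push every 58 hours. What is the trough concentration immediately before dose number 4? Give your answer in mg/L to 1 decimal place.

0.2 mg/L

f = (1/2)^(τ/t½) = (1/2)^(58/31) ≈ 0.2734.
C₀ = D/Vd = 145/244 ≈ 0.594 mg/L.
Before the 4th dose, 3 doses have been given. Superposition: Cmin = C₀·(f + f² + … + f^3).
≈ 0.594 × (0.2734 + 0.0747 + 0.0204) ≈ 0.594 × 0.3685 ≈ 0.219 mg/L.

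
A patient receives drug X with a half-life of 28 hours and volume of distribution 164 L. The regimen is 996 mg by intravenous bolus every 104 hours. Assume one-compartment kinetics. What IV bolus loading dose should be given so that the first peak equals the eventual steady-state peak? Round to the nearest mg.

1078 mg

f = (1/2)^(104/28) ≈ 0.076188; accumulation ratio R = 1/(1−f) ≈ 1.08247.
Loading dose to hit Cmax,ss on first dose: D_load = D_maint·R ≈ 996 × 1.08247 ≈ 1078.14 mg.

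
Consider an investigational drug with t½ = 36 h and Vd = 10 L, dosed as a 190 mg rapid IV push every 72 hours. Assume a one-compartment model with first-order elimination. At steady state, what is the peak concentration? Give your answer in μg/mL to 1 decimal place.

The dosing interval is 2 half-lives, so f = 2^(−2) = 0.25.
Accumulation ratio R = 1/(1 − f) = 1/0.75 = 4/3.
Single-dose peak C₀ = D/Vd = 190/10 = 19 μg/mL.
Steady-state peak Cmax,ss = C₀·R = 19 × 4/3 ≈ 25.333 μg/mL.

25.3 μg/mL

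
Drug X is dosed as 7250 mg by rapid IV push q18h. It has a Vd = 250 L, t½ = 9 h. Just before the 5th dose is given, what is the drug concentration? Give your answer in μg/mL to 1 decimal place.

f = (1/2)^(τ/t½) = (1/2)^(18/9) ≈ 0.2500.
C₀ = D/Vd = 7250/250 ≈ 29.000 μg/mL.
Before the 5th dose, 4 doses have been given. Superposition: Cmin = C₀·(f + f² + … + f^4).
≈ 29.000 × (0.2500 + 0.0625 + 0.0156 + 0.0039) ≈ 29.000 × 0.3320 ≈ 9.628 μg/mL.

9.6 μg/mL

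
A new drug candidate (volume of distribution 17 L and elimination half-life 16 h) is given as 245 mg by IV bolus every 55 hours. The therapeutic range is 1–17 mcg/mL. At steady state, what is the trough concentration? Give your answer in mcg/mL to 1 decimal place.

k = ln2/t½ = ln2/16 ≈ 0.043322 h⁻¹; fraction remaining f = e^(−kτ) = e^(−0.043322×55) ≈ 0.0923.
At steady state, accumulation factor R = 1/(1 − e^(−kτ)) ≈ 1.1017.
Each bolus raises the concentration by D/Vd = 245/17 ≈ 14.412 mcg/mL.
Steady-state peak Cmax,ss = C₀·R ≈ 14.412 × 1.1017 ≈ 15.878 mcg/mL.
Steady-state trough Cmin,ss = Cmax,ss·f ≈ 15.878 × 0.0923 ≈ 1.466 mcg/mL.
Trough 1.5 mcg/mL vs MEC 1 mcg/mL: adequate.

1.5 mcg/mL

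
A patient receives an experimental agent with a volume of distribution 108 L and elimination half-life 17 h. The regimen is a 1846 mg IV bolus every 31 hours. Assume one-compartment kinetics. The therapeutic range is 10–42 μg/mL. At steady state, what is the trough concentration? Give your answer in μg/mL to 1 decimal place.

k = ln2/t½ = ln2/17 ≈ 0.040773 h⁻¹; fraction remaining f = e^(−kτ) = e^(−0.040773×31) ≈ 0.2825.
At steady state, accumulation factor R = 1/(1 − e^(−kτ)) ≈ 1.3937.
Single-dose peak C₀ = D/Vd = 1846/108 ≈ 17.093 μg/mL.
Cmax,ss = C₀/(1 − f) ≈ 17.093/0.7175 ≈ 23.823 μg/mL.
One interval later, Cmin,ss = Cmax,ss·e^(−kτ) ≈ 23.823 × 0.2825 ≈ 6.730 μg/mL.
Trough 6.7 μg/mL vs MEC 10 μg/mL: subtherapeutic.

6.7 μg/mL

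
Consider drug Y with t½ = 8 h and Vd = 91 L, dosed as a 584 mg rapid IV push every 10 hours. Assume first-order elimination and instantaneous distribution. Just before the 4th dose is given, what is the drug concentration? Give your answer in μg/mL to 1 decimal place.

f = (1/2)^(τ/t½) = (1/2)^(10/8) ≈ 0.4204.
C₀ = D/Vd = 584/91 ≈ 6.418 μg/mL.
Before the 4th dose, 3 doses have been given. Superposition: Cmin = C₀·(f + f² + … + f^3).
≈ 6.418 × (0.4204 + 0.1767 + 0.0743) ≈ 6.418 × 0.6714 ≈ 4.309 μg/mL.

4.3 μg/mL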